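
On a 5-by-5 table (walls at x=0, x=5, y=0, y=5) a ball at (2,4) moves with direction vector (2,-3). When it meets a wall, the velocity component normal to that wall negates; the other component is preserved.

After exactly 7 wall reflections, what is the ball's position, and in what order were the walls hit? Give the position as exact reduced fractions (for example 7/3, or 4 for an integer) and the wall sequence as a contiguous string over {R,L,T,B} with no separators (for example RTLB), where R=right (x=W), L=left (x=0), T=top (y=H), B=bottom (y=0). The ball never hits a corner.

Final position: (5,9/2)
Wall sequence: BRTLBTR

1. t=4/3 → B at (14/3,0); v=(2,3)
2. t=1/6 → R at (5,1/2); v=(-2,3)
3. t=3/2 → T at (2,5); v=(-2,-3)
4. t=1 → L at (0,2); v=(2,-3)
5. t=2/3 → B at (4/3,0); v=(2,3)
6. t=5/3 → T at (14/3,5); v=(2,-3)
7. t=1/6 → R at (5,9/2); v=(-2,-3)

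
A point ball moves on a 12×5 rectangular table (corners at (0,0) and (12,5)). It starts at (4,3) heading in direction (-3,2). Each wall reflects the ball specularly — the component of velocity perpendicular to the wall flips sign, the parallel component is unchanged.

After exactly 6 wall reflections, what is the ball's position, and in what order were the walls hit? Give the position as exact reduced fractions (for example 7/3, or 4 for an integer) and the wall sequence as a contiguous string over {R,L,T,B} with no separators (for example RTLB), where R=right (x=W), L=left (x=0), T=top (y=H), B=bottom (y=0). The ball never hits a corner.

1. t=1 → T at (1,5); v=(-3,-2)
2. t=1/3 → L at (0,13/3); v=(3,-2)
3. t=13/6 → B at (13/2,0); v=(3,2)
4. t=11/6 → R at (12,11/3); v=(-3,2)
5. t=2/3 → T at (10,5); v=(-3,-2)
6. t=5/2 → B at (5/2,0); v=(-3,2)

Final position: (5/2,0)
Wall sequence: TLBRTB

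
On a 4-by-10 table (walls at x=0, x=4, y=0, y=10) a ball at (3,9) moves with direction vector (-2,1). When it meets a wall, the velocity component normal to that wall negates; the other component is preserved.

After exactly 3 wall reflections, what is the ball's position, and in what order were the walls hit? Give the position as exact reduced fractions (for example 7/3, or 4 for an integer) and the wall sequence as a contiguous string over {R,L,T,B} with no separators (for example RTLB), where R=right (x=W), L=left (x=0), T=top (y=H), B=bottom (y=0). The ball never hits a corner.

Final position: (4,15/2)
Wall sequence: TLR

1. t=1 → T at (1,10); v=(-2,-1)
2. t=1/2 → L at (0,19/2); v=(2,-1)
3. t=2 → R at (4,15/2); v=(-2,-1)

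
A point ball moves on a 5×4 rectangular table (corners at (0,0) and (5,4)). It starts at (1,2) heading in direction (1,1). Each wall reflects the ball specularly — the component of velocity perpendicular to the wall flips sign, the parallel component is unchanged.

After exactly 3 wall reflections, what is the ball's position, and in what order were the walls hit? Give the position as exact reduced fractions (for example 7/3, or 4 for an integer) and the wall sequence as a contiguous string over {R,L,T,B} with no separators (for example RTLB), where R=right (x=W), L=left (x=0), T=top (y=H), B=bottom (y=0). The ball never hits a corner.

Final position: (3,0)
Wall sequence: TRB

1. t=2 → T at (3,4); v=(1,-1)
2. t=2 → R at (5,2); v=(-1,-1)
3. t=2 → B at (3,0); v=(-1,1)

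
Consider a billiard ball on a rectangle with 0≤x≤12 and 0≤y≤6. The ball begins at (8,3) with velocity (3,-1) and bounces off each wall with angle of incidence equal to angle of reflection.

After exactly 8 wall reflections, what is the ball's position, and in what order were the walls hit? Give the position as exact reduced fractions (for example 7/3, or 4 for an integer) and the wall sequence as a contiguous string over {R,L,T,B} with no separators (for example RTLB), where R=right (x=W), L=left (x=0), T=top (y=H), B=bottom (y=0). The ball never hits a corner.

Final position: (12,7/3)
Wall sequence: RBLTRLBR

1. t=4/3 → R at (12,5/3); v=(-3,-1)
2. t=5/3 → B at (7,0); v=(-3,1)
3. t=7/3 → L at (0,7/3); v=(3,1)
4. t=11/3 → T at (11,6); v=(3,-1)
5. t=1/3 → R at (12,17/3); v=(-3,-1)
6. t=4 → L at (0,5/3); v=(3,-1)
7. t=5/3 → B at (5,0); v=(3,1)
8. t=7/3 → R at (12,7/3); v=(-3,1)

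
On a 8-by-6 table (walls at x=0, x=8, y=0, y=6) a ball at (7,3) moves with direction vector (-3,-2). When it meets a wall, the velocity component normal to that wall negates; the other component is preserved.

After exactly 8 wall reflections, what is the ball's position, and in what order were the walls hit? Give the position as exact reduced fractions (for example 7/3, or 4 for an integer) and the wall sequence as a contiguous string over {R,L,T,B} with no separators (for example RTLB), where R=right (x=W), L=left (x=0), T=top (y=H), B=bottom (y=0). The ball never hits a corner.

1. t=3/2 → B at (5/2,0); v=(-3,2)
2. t=5/6 → L at (0,5/3); v=(3,2)
3. t=13/6 → T at (13/2,6); v=(3,-2)
4. t=1/2 → R at (8,5); v=(-3,-2)
5. t=5/2 → B at (1/2,0); v=(-3,2)
6. t=1/6 → L at (0,1/3); v=(3,2)
7. t=8/3 → R at (8,17/3); v=(-3,2)
8. t=1/6 → T at (15/2,6); v=(-3,-2)

Final position: (15/2,6)
Wall sequence: BLTRBLRT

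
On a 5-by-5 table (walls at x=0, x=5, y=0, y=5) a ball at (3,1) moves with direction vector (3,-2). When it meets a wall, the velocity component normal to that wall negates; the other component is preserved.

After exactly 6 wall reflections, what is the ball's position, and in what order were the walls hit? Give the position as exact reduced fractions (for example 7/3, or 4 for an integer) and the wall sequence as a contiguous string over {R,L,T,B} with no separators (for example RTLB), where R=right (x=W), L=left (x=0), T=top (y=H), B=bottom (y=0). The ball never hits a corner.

1. t=1/2 → B at (9/2,0); v=(3,2)
2. t=1/6 → R at (5,1/3); v=(-3,2)
3. t=5/3 → L at (0,11/3); v=(3,2)
4. t=2/3 → T at (2,5); v=(3,-2)
5. t=1 → R at (5,3); v=(-3,-2)
6. t=3/2 → B at (1/2,0); v=(-3,2)

Final position: (1/2,0)
Wall sequence: BRLTRB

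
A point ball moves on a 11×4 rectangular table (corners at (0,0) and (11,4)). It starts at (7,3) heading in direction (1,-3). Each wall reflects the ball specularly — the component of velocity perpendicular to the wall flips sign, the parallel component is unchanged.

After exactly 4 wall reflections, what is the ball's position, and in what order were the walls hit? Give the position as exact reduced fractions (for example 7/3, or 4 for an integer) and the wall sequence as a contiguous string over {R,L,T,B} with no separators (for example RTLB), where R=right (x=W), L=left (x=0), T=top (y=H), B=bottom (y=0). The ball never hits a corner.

1. t=1 → B at (8,0); v=(1,3)
2. t=4/3 → T at (28/3,4); v=(1,-3)
3. t=4/3 → B at (32/3,0); v=(1,3)
4. t=1/3 → R at (11,1); v=(-1,3)

Final position: (11,1)
Wall sequence: BTBR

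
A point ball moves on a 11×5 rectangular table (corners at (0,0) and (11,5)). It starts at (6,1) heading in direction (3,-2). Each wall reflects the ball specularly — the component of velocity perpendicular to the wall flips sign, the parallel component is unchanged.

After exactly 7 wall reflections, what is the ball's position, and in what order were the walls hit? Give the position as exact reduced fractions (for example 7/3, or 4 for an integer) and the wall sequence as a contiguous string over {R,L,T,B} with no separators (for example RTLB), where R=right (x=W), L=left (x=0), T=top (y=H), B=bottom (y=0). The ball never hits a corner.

Final position: (11,3)
Wall sequence: BRTLBTR

1. t=1/2 → B at (15/2,0); v=(3,2)
2. t=7/6 → R at (11,7/3); v=(-3,2)
3. t=4/3 → T at (7,5); v=(-3,-2)
4. t=7/3 → L at (0,1/3); v=(3,-2)
5. t=1/6 → B at (1/2,0); v=(3,2)
6. t=5/2 → T at (8,5); v=(3,-2)
7. t=1 → R at (11,3); v=(-3,-2)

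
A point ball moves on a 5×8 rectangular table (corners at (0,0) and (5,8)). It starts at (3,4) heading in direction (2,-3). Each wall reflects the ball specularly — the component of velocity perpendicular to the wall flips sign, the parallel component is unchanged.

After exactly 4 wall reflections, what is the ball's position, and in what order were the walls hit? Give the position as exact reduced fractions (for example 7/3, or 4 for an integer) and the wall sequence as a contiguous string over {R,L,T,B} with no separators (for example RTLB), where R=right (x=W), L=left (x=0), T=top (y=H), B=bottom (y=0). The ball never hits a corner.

Final position: (1,8)
Wall sequence: RBLT

1. t=1 → R at (5,1); v=(-2,-3)
2. t=1/3 → B at (13/3,0); v=(-2,3)
3. t=13/6 → L at (0,13/2); v=(2,3)
4. t=1/2 → T at (1,8); v=(2,-3)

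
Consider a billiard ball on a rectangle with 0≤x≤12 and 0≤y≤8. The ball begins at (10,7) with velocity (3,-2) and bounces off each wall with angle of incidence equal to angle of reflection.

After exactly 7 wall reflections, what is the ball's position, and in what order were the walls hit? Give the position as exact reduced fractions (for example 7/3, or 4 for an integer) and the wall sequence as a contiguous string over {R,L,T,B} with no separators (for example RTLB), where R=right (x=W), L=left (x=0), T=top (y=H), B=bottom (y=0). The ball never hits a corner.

1. t=2/3 → R at (12,17/3); v=(-3,-2)
2. t=17/6 → B at (7/2,0); v=(-3,2)
3. t=7/6 → L at (0,7/3); v=(3,2)
4. t=17/6 → T at (17/2,8); v=(3,-2)
5. t=7/6 → R at (12,17/3); v=(-3,-2)
6. t=17/6 → B at (7/2,0); v=(-3,2)
7. t=7/6 → L at (0,7/3); v=(3,2)

Final position: (0,7/3)
Wall sequence: RBLTRBL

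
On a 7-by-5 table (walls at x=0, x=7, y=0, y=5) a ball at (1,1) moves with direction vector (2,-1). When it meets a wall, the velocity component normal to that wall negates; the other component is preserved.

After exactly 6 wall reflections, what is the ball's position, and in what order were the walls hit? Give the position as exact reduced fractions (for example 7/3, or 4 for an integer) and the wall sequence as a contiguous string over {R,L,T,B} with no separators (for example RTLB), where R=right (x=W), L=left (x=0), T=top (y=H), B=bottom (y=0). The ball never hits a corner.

1. t=1 → B at (3,0); v=(2,1)
2. t=2 → R at (7,2); v=(-2,1)
3. t=3 → T at (1,5); v=(-2,-1)
4. t=1/2 → L at (0,9/2); v=(2,-1)
5. t=7/2 → R at (7,1); v=(-2,-1)
6. t=1 → B at (5,0); v=(-2,1)

Final position: (5,0)
Wall sequence: BRTLRB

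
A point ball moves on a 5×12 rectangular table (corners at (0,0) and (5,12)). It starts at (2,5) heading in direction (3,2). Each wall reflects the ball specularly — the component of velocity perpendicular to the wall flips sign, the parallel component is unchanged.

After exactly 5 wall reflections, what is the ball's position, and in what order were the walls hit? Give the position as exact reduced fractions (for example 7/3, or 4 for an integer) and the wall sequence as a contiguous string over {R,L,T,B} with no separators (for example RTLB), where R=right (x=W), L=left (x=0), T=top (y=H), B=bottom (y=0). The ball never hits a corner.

1. t=1 → R at (5,7); v=(-3,2)
2. t=5/3 → L at (0,31/3); v=(3,2)
3. t=5/6 → T at (5/2,12); v=(3,-2)
4. t=5/6 → R at (5,31/3); v=(-3,-2)
5. t=5/3 → L at (0,7); v=(3,-2)

Final position: (0,7)
Wall sequence: RLTRL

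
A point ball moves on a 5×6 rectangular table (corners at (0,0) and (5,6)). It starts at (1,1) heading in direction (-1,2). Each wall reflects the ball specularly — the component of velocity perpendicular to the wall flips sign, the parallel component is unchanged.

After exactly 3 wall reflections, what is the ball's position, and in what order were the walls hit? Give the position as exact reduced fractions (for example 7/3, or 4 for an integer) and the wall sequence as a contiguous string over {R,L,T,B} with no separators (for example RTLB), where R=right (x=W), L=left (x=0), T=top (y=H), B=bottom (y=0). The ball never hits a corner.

1. t=1 → L at (0,3); v=(1,2)
2. t=3/2 → T at (3/2,6); v=(1,-2)
3. t=3 → B at (9/2,0); v=(1,2)

Final position: (9/2,0)
Wall sequence: LTB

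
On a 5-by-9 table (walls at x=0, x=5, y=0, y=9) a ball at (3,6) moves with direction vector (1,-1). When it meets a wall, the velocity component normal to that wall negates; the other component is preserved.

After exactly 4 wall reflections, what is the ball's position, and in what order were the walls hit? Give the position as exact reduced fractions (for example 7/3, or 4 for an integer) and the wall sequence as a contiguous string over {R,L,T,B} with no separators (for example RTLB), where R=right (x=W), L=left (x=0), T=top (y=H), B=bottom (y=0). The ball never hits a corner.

1. t=2 → R at (5,4); v=(-1,-1)
2. t=4 → B at (1,0); v=(-1,1)
3. t=1 → L at (0,1); v=(1,1)
4. t=5 → R at (5,6); v=(-1,1)

Final position: (5,6)
Wall sequence: RBLR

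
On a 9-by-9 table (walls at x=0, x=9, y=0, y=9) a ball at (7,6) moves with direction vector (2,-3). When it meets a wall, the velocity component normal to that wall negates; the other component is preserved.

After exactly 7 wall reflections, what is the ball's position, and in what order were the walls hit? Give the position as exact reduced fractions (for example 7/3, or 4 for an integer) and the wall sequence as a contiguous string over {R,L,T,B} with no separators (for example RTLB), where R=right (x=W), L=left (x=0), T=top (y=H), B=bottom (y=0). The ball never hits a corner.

Final position: (7,9)
Wall sequence: RBTLBRT

1. t=1 → R at (9,3); v=(-2,-3)
2. t=1 → B at (7,0); v=(-2,3)
3. t=3 → T at (1,9); v=(-2,-3)
4. t=1/2 → L at (0,15/2); v=(2,-3)
5. t=5/2 → B at (5,0); v=(2,3)
6. t=2 → R at (9,6); v=(-2,3)
7. t=1 → T at (7,9); v=(-2,-3)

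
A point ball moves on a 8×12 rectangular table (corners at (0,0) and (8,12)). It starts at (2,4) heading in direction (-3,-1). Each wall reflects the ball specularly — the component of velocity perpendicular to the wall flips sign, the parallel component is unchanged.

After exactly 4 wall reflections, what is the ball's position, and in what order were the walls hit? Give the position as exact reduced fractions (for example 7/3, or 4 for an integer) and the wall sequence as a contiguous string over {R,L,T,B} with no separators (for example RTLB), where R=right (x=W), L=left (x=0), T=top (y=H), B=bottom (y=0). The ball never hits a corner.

Final position: (0,2)
Wall sequence: LRBL

1. t=2/3 → L at (0,10/3); v=(3,-1)
2. t=8/3 → R at (8,2/3); v=(-3,-1)
3. t=2/3 → B at (6,0); v=(-3,1)
4. t=2 → L at (0,2); v=(3,1)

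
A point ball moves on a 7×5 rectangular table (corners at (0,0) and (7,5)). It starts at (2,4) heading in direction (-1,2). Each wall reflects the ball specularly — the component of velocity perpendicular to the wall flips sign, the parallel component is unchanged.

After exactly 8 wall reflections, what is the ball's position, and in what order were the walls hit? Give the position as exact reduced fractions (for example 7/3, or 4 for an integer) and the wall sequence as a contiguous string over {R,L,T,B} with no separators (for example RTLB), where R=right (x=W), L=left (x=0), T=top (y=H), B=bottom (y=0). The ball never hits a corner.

Final position: (3,0)
Wall sequence: TLBTBRTB

1. t=1/2 → T at (3/2,5); v=(-1,-2)
2. t=3/2 → L at (0,2); v=(1,-2)
3. t=1 → B at (1,0); v=(1,2)
4. t=5/2 → T at (7/2,5); v=(1,-2)
5. t=5/2 → B at (6,0); v=(1,2)
6. t=1 → R at (7,2); v=(-1,2)
7. t=3/2 → T at (11/2,5); v=(-1,-2)
8. t=5/2 → B at (3,0); v=(-1,2)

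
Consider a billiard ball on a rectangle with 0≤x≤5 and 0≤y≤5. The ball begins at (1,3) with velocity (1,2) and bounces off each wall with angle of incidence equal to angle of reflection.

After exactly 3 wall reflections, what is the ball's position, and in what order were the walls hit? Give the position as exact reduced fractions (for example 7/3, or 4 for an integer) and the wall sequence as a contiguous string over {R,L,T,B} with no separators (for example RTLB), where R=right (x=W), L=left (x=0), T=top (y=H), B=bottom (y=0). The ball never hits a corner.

1. t=1 → T at (2,5); v=(1,-2)
2. t=5/2 → B at (9/2,0); v=(1,2)
3. t=1/2 → R at (5,1); v=(-1,2)

Final position: (5,1)
Wall sequence: TBR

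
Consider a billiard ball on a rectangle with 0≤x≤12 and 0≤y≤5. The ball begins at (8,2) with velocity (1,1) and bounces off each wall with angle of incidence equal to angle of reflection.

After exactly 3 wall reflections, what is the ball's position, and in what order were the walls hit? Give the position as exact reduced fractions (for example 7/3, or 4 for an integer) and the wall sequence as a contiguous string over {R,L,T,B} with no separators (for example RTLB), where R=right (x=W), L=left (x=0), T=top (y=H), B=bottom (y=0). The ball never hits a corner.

Final position: (8,0)
Wall sequence: TRB

1. t=3 → T at (11,5); v=(1,-1)
2. t=1 → R at (12,4); v=(-1,-1)
3. t=4 → B at (8,0); v=(-1,1)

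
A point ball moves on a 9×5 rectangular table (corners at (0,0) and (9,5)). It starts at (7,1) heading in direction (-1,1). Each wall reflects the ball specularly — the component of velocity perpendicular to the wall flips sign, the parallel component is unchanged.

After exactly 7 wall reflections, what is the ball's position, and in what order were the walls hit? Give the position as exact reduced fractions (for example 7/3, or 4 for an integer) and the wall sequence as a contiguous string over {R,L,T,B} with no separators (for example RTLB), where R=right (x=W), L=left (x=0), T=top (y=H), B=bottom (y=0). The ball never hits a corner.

Final position: (1,5)
Wall sequence: TLBTRBT

1. t=4 → T at (3,5); v=(-1,-1)
2. t=3 → L at (0,2); v=(1,-1)
3. t=2 → B at (2,0); v=(1,1)
4. t=5 → T at (7,5); v=(1,-1)
5. t=2 → R at (9,3); v=(-1,-1)
6. t=3 → B at (6,0); v=(-1,1)
7. t=5 → T at (1,5); v=(-1,-1)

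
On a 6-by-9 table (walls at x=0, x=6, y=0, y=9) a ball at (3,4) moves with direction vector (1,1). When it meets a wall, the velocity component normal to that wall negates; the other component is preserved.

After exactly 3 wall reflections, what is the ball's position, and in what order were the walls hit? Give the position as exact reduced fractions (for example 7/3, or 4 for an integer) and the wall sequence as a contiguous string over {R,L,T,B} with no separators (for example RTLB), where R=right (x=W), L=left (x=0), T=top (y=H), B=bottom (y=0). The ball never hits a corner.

1. t=3 → R at (6,7); v=(-1,1)
2. t=2 → T at (4,9); v=(-1,-1)
3. t=4 → L at (0,5); v=(1,-1)

Final position: (0,5)
Wall sequence: RTL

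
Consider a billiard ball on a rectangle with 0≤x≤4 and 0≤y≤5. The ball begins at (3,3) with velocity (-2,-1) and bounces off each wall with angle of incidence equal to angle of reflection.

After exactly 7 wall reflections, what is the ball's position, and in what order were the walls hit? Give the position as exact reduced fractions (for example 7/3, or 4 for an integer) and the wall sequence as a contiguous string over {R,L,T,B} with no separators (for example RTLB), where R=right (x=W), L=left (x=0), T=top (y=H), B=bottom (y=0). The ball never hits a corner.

Final position: (0,7/2)
Wall sequence: LBRLRTL

1. t=3/2 → L at (0,3/2); v=(2,-1)
2. t=3/2 → B at (3,0); v=(2,1)
3. t=1/2 → R at (4,1/2); v=(-2,1)
4. t=2 → L at (0,5/2); v=(2,1)
5. t=2 → R at (4,9/2); v=(-2,1)
6. t=1/2 → T at (3,5); v=(-2,-1)
7. t=3/2 → L at (0,7/2); v=(2,-1)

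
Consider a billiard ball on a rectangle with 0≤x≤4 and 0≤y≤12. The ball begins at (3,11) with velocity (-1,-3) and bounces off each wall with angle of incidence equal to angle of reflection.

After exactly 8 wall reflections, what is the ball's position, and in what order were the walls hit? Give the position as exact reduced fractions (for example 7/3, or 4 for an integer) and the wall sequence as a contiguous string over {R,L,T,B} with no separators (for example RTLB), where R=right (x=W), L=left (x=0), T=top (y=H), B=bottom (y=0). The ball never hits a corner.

1. t=3 → L at (0,2); v=(1,-3)
2. t=2/3 → B at (2/3,0); v=(1,3)
3. t=10/3 → R at (4,10); v=(-1,3)
4. t=2/3 → T at (10/3,12); v=(-1,-3)
5. t=10/3 → L at (0,2); v=(1,-3)
6. t=2/3 → B at (2/3,0); v=(1,3)
7. t=10/3 → R at (4,10); v=(-1,3)
8. t=2/3 → T at (10/3,12); v=(-1,-3)

Final position: (10/3,12)
Wall sequence: LBRTLBRT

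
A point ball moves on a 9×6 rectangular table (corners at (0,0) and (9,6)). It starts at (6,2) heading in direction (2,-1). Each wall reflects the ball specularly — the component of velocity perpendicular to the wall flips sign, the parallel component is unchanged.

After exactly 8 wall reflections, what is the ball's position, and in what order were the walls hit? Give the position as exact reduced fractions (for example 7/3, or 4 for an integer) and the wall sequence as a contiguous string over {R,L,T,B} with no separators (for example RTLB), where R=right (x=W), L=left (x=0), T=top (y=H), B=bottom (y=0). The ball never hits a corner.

Final position: (9,11/2)
Wall sequence: RBLTRBLR

1. t=3/2 → R at (9,1/2); v=(-2,-1)
2. t=1/2 → B at (8,0); v=(-2,1)
3. t=4 → L at (0,4); v=(2,1)
4. t=2 → T at (4,6); v=(2,-1)
5. t=5/2 → R at (9,7/2); v=(-2,-1)
6. t=7/2 → B at (2,0); v=(-2,1)
7. t=1 → L at (0,1); v=(2,1)
8. t=9/2 → R at (9,11/2); v=(-2,1)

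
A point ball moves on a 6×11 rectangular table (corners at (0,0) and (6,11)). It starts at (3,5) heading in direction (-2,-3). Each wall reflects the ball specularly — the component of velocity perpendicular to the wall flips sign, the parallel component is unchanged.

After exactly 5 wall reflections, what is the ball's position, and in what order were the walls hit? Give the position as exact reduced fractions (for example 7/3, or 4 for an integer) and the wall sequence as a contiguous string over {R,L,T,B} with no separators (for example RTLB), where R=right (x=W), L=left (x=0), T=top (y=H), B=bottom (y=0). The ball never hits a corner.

1. t=3/2 → L at (0,1/2); v=(2,-3)
2. t=1/6 → B at (1/3,0); v=(2,3)
3. t=17/6 → R at (6,17/2); v=(-2,3)
4. t=5/6 → T at (13/3,11); v=(-2,-3)
5. t=13/6 → L at (0,9/2); v=(2,-3)

Final position: (0,9/2)
Wall sequence: LBRTL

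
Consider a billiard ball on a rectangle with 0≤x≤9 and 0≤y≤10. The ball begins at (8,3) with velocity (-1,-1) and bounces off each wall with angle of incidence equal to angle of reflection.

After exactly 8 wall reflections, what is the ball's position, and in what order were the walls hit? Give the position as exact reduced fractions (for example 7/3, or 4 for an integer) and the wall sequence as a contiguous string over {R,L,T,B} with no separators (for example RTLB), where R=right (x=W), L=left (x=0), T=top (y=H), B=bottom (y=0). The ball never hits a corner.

1. t=3 → B at (5,0); v=(-1,1)
2. t=5 → L at (0,5); v=(1,1)
3. t=5 → T at (5,10); v=(1,-1)
4. t=4 → R at (9,6); v=(-1,-1)
5. t=6 → B at (3,0); v=(-1,1)
6. t=3 → L at (0,3); v=(1,1)
7. t=7 → T at (7,10); v=(1,-1)
8. t=2 → R at (9,8); v=(-1,-1)

Final position: (9,8)
Wall sequence: BLTRBLTR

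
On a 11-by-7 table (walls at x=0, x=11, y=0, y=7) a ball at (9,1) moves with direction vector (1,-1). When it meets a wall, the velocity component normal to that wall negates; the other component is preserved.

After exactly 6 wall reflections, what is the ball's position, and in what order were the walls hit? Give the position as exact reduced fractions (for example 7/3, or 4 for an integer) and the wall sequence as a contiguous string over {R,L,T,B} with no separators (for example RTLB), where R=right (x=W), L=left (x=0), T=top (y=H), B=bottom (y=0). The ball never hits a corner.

1. t=1 → B at (10,0); v=(1,1)
2. t=1 → R at (11,1); v=(-1,1)
3. t=6 → T at (5,7); v=(-1,-1)
4. t=5 → L at (0,2); v=(1,-1)
5. t=2 → B at (2,0); v=(1,1)
6. t=7 → T at (9,7); v=(1,-1)

Final position: (9,7)
Wall sequence: BRTLBT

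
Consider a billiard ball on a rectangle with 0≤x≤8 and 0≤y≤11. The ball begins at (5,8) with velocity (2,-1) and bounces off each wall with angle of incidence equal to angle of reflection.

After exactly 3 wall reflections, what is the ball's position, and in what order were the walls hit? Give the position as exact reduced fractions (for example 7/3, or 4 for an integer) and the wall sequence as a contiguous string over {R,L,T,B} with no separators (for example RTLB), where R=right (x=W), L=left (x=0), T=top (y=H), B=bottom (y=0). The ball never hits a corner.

1. t=3/2 → R at (8,13/2); v=(-2,-1)
2. t=4 → L at (0,5/2); v=(2,-1)
3. t=5/2 → B at (5,0); v=(2,1)

Final position: (5,0)
Wall sequence: RLB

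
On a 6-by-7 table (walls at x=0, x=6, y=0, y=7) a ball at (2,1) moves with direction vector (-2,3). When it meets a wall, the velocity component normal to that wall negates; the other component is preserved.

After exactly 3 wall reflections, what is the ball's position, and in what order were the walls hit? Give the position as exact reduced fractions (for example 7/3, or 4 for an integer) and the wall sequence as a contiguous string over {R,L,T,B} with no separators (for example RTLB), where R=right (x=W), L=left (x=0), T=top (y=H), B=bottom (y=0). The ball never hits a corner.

1. t=1 → L at (0,4); v=(2,3)
2. t=1 → T at (2,7); v=(2,-3)
3. t=2 → R at (6,1); v=(-2,-3)

Final position: (6,1)
Wall sequence: LTR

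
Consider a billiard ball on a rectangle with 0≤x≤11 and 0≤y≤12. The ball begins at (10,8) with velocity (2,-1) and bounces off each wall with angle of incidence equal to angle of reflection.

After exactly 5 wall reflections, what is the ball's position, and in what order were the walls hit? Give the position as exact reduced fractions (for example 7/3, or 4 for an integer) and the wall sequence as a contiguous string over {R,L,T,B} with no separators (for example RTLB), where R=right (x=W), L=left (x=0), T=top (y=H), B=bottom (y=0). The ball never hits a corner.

Final position: (0,9)
Wall sequence: RLBRL

1. t=1/2 → R at (11,15/2); v=(-2,-1)
2. t=11/2 → L at (0,2); v=(2,-1)
3. t=2 → B at (4,0); v=(2,1)
4. t=7/2 → R at (11,7/2); v=(-2,1)
5. t=11/2 → L at (0,9); v=(2,1)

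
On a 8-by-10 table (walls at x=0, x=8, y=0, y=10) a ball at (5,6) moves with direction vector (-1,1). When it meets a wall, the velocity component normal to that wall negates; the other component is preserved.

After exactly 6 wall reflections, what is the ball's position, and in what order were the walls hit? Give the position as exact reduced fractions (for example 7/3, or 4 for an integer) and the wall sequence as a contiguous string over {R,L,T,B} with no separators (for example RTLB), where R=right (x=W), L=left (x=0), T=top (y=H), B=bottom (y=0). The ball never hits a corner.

1. t=4 → T at (1,10); v=(-1,-1)
2. t=1 → L at (0,9); v=(1,-1)
3. t=8 → R at (8,1); v=(-1,-1)
4. t=1 → B at (7,0); v=(-1,1)
5. t=7 → L at (0,7); v=(1,1)
6. t=3 → T at (3,10); v=(1,-1)

Final position: (3,10)
Wall sequence: TLRBLT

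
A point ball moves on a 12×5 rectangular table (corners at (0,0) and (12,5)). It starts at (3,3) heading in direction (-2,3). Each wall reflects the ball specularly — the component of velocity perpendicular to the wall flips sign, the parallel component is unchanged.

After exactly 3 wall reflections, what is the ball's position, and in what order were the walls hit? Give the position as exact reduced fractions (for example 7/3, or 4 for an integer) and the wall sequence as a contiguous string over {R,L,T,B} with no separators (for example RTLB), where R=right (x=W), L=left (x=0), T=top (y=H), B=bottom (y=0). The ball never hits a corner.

1. t=2/3 → T at (5/3,5); v=(-2,-3)
2. t=5/6 → L at (0,5/2); v=(2,-3)
3. t=5/6 → B at (5/3,0); v=(2,3)

Final position: (5/3,0)
Wall sequence: TLB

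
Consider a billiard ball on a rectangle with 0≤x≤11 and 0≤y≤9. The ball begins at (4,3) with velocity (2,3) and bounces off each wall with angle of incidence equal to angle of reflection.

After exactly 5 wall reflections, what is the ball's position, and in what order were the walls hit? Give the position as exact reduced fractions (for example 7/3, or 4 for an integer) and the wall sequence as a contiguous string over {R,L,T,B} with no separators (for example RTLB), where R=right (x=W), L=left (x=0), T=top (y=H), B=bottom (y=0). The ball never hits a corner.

Final position: (0,6)
Wall sequence: TRBTL

1. t=2 → T at (8,9); v=(2,-3)
2. t=3/2 → R at (11,9/2); v=(-2,-3)
3. t=3/2 → B at (8,0); v=(-2,3)
4. t=3 → T at (2,9); v=(-2,-3)
5. t=1 → L at (0,6); v=(2,-3)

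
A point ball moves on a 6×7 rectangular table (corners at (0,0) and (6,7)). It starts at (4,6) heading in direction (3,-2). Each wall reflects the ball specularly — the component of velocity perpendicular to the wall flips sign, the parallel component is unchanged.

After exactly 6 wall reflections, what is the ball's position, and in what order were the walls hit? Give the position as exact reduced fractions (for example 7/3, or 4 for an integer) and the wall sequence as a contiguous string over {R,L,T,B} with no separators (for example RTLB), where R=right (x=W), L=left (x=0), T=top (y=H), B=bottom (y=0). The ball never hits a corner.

Final position: (0,20/3)
Wall sequence: RLBRTL

1. t=2/3 → R at (6,14/3); v=(-3,-2)
2. t=2 → L at (0,2/3); v=(3,-2)
3. t=1/3 → B at (1,0); v=(3,2)
4. t=5/3 → R at (6,10/3); v=(-3,2)
5. t=11/6 → T at (1/2,7); v=(-3,-2)
6. t=1/6 → L at (0,20/3); v=(3,-2)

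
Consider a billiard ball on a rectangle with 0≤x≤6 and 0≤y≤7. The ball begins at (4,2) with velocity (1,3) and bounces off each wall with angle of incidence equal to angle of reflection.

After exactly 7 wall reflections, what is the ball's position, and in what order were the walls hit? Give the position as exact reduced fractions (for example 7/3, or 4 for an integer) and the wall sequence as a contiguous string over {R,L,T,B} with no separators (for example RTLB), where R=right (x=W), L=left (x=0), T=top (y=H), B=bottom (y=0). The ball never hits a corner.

1. t=5/3 → T at (17/3,7); v=(1,-3)
2. t=1/3 → R at (6,6); v=(-1,-3)
3. t=2 → B at (4,0); v=(-1,3)
4. t=7/3 → T at (5/3,7); v=(-1,-3)
5. t=5/3 → L at (0,2); v=(1,-3)
6. t=2/3 → B at (2/3,0); v=(1,3)
7. t=7/3 → T at (3,7); v=(1,-3)

Final position: (3,7)
Wall sequence: TRBTLBT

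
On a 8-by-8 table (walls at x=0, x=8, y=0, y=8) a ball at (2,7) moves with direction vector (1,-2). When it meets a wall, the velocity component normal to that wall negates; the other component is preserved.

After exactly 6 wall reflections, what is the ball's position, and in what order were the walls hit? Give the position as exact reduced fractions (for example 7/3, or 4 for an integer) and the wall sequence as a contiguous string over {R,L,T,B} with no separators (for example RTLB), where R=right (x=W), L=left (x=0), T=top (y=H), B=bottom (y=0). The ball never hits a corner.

Final position: (3/2,8)
Wall sequence: BRTBLT

1. t=7/2 → B at (11/2,0); v=(1,2)
2. t=5/2 → R at (8,5); v=(-1,2)
3. t=3/2 → T at (13/2,8); v=(-1,-2)
4. t=4 → B at (5/2,0); v=(-1,2)
5. t=5/2 → L at (0,5); v=(1,2)
6. t=3/2 → T at (3/2,8); v=(1,-2)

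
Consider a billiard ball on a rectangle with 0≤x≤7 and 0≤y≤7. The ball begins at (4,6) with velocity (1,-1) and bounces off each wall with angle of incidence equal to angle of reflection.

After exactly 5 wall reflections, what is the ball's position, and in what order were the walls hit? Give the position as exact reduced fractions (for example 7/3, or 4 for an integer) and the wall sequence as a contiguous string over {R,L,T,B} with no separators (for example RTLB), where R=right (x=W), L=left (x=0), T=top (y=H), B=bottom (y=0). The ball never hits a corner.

1. t=3 → R at (7,3); v=(-1,-1)
2. t=3 → B at (4,0); v=(-1,1)
3. t=4 → L at (0,4); v=(1,1)
4. t=3 → T at (3,7); v=(1,-1)
5. t=4 → R at (7,3); v=(-1,-1)

Final position: (7,3)
Wall sequence: RBLTR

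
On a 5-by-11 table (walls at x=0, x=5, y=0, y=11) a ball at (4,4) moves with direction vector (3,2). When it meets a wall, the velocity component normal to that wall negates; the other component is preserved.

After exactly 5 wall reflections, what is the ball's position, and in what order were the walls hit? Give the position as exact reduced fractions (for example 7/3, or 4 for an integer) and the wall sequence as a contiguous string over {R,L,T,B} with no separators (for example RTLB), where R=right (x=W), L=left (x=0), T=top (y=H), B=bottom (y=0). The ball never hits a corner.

Final position: (0,22/3)
Wall sequence: RLTRL

1. t=1/3 → R at (5,14/3); v=(-3,2)
2. t=5/3 → L at (0,8); v=(3,2)
3. t=3/2 → T at (9/2,11); v=(3,-2)
4. t=1/6 → R at (5,32/3); v=(-3,-2)
5. t=5/3 → L at (0,22/3); v=(3,-2)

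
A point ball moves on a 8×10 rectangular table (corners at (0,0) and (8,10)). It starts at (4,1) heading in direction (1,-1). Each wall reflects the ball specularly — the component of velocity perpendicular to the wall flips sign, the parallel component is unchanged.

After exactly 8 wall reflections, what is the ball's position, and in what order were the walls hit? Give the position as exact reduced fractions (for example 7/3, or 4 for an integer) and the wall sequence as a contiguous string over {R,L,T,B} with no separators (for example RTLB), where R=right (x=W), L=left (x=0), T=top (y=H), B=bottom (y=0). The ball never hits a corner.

Final position: (3,10)
Wall sequence: BRTLRBLT

1. t=1 → B at (5,0); v=(1,1)
2. t=3 → R at (8,3); v=(-1,1)
3. t=7 → T at (1,10); v=(-1,-1)
4. t=1 → L at (0,9); v=(1,-1)
5. t=8 → R at (8,1); v=(-1,-1)
6. t=1 → B at (7,0); v=(-1,1)
7. t=7 → L at (0,7); v=(1,1)
8. t=3 → T at (3,10); v=(1,-1)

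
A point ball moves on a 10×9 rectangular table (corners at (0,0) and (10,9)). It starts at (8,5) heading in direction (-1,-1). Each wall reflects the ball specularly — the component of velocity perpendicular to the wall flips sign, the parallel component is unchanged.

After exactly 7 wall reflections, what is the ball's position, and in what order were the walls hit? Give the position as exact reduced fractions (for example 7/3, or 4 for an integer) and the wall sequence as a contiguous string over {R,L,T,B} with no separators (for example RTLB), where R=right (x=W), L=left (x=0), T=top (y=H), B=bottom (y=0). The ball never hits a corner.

1. t=5 → B at (3,0); v=(-1,1)
2. t=3 → L at (0,3); v=(1,1)
3. t=6 → T at (6,9); v=(1,-1)
4. t=4 → R at (10,5); v=(-1,-1)
5. t=5 → B at (5,0); v=(-1,1)
6. t=5 → L at (0,5); v=(1,1)
7. t=4 → T at (4,9); v=(1,-1)

Final position: (4,9)
Wall sequence: BLTRBLT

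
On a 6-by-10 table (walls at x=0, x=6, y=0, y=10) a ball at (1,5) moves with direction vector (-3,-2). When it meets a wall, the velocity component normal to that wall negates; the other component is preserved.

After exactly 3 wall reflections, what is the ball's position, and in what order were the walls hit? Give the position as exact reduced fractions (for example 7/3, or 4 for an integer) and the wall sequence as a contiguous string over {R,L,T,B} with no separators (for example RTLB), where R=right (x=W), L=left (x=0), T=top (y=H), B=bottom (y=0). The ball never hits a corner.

1. t=1/3 → L at (0,13/3); v=(3,-2)
2. t=2 → R at (6,1/3); v=(-3,-2)
3. t=1/6 → B at (11/2,0); v=(-3,2)

Final position: (11/2,0)
Wall sequence: LRB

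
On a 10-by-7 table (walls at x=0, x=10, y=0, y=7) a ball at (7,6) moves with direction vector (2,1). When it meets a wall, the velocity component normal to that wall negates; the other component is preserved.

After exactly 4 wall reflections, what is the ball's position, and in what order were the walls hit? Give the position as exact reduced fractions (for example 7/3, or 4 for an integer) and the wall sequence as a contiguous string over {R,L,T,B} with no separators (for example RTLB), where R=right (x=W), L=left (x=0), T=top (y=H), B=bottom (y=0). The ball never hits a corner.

1. t=1 → T at (9,7); v=(2,-1)
2. t=1/2 → R at (10,13/2); v=(-2,-1)
3. t=5 → L at (0,3/2); v=(2,-1)
4. t=3/2 → B at (3,0); v=(2,1)

Final position: (3,0)
Wall sequence: TRLB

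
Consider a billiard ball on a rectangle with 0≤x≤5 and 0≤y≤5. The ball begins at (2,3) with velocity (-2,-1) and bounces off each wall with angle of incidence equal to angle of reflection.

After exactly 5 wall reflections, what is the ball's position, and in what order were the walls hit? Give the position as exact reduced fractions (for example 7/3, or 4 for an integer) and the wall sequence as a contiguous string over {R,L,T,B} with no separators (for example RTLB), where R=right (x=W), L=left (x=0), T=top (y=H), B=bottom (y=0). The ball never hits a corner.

Final position: (4,5)
Wall sequence: LBRLT

1. t=1 → L at (0,2); v=(2,-1)
2. t=2 → B at (4,0); v=(2,1)
3. t=1/2 → R at (5,1/2); v=(-2,1)
4. t=5/2 → L at (0,3); v=(2,1)
5. t=2 → T at (4,5); v=(2,-1)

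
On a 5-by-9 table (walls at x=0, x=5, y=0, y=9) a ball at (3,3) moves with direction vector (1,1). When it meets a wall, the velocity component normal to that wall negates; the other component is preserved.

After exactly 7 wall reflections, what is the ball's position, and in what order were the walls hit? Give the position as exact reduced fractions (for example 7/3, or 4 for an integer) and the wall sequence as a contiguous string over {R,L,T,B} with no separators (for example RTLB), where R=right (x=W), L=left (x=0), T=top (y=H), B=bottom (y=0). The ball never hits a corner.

1. t=2 → R at (5,5); v=(-1,1)
2. t=4 → T at (1,9); v=(-1,-1)
3. t=1 → L at (0,8); v=(1,-1)
4. t=5 → R at (5,3); v=(-1,-1)
5. t=3 → B at (2,0); v=(-1,1)
6. t=2 → L at (0,2); v=(1,1)
7. t=5 → R at (5,7); v=(-1,1)

Final position: (5,7)
Wall sequence: RTLRBLR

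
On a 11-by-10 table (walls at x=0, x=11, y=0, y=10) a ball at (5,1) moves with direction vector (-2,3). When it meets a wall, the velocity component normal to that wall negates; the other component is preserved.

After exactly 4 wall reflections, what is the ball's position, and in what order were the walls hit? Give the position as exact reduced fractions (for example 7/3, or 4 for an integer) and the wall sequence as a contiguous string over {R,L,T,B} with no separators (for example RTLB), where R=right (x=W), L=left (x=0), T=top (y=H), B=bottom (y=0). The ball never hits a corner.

1. t=5/2 → L at (0,17/2); v=(2,3)
2. t=1/2 → T at (1,10); v=(2,-3)
3. t=10/3 → B at (23/3,0); v=(2,3)
4. t=5/3 → R at (11,5); v=(-2,3)

Final position: (11,5)
Wall sequence: LTBR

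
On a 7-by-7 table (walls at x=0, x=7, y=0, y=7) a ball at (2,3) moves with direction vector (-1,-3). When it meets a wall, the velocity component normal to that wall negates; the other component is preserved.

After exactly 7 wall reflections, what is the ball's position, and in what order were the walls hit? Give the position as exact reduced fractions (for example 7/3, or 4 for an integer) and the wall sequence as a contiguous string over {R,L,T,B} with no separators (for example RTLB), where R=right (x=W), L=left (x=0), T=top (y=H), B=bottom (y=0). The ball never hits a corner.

Final position: (17/3,0)
Wall sequence: BLTBTRB

1. t=1 → B at (1,0); v=(-1,3)
2. t=1 → L at (0,3); v=(1,3)
3. t=4/3 → T at (4/3,7); v=(1,-3)
4. t=7/3 → B at (11/3,0); v=(1,3)
5. t=7/3 → T at (6,7); v=(1,-3)
6. t=1 → R at (7,4); v=(-1,-3)
7. t=4/3 → B at (17/3,0); v=(-1,3)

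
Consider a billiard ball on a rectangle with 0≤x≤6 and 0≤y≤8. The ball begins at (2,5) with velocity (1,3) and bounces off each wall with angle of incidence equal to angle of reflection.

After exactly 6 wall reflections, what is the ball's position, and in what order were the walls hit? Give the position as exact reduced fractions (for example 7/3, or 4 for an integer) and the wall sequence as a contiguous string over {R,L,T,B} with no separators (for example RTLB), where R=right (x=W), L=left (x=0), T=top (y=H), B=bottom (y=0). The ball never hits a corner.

1. t=1 → T at (3,8); v=(1,-3)
2. t=8/3 → B at (17/3,0); v=(1,3)
3. t=1/3 → R at (6,1); v=(-1,3)
4. t=7/3 → T at (11/3,8); v=(-1,-3)
5. t=8/3 → B at (1,0); v=(-1,3)
6. t=1 → L at (0,3); v=(1,3)

Final position: (0,3)
Wall sequence: TBRTBL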